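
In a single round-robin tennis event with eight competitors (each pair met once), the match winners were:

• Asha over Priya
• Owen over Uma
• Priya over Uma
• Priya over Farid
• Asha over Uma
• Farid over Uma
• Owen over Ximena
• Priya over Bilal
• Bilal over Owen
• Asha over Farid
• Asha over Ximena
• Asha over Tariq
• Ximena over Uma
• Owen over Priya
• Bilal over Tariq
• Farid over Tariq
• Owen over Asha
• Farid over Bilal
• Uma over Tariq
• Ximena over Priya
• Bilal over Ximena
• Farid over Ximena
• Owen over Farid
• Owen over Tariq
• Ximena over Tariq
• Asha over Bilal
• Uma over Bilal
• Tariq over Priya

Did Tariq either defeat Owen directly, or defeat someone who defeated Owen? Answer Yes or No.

No

Tariq did not beat Owen directly.
Tariq beat Priya, but each of them lost to Owen. No two-step path.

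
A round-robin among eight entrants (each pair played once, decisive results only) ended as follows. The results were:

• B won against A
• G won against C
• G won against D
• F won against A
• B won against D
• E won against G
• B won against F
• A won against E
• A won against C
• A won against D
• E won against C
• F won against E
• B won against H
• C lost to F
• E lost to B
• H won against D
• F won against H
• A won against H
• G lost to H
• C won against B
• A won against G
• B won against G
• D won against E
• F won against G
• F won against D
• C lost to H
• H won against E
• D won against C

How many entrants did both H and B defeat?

3

H beat: C, D, E, G.
B beat: A, D, E, F, G, H.
Both beat: D, E, G — 3.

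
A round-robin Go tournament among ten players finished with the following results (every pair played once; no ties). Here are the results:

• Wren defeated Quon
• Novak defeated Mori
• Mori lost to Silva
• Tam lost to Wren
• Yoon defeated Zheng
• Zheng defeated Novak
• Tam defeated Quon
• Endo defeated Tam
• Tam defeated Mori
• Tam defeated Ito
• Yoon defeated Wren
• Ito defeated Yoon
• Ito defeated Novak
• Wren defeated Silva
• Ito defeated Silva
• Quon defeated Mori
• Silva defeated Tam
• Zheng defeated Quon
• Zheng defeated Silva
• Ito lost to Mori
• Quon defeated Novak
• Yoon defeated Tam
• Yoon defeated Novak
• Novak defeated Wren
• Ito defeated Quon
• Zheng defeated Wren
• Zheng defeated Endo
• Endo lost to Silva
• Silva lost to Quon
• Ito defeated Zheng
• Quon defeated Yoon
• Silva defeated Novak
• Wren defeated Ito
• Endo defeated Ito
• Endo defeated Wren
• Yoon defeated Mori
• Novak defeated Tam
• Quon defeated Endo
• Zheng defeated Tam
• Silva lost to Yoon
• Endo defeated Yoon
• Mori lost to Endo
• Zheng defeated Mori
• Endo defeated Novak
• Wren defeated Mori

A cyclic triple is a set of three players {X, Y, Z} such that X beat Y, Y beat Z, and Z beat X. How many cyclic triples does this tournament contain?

27

Win totals: Ito 5, Yoon 6, Tam 3, Mori 1, Wren 5, Quon 5, Endo 6, Silva 4, Zheng 7, Novak 3.
A player with w wins dominates both others in C(w,2) triples; summing gives 10 + 15 + 3 + 0 + 10 + 10 + 15 + 6 + 21 + 3 = 93 transitive triples.
Total triples C(10,3) = 120, so cyclic triples = 120 − 93 = 27.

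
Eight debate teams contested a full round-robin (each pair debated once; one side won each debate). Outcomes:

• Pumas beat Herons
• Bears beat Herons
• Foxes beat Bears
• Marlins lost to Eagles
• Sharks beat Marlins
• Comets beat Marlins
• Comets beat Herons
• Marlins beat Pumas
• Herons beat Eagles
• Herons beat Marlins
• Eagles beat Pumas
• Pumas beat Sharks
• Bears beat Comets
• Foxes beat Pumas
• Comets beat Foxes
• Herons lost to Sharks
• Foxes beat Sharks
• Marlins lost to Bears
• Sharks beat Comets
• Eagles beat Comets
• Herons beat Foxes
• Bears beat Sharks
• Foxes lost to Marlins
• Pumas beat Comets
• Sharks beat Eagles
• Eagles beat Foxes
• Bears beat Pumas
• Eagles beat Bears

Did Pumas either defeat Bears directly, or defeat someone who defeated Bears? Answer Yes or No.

Pumas did not beat Bears directly.
Pumas beat Sharks, Herons, Comets, but each of them lost to Bears. No two-step path.

No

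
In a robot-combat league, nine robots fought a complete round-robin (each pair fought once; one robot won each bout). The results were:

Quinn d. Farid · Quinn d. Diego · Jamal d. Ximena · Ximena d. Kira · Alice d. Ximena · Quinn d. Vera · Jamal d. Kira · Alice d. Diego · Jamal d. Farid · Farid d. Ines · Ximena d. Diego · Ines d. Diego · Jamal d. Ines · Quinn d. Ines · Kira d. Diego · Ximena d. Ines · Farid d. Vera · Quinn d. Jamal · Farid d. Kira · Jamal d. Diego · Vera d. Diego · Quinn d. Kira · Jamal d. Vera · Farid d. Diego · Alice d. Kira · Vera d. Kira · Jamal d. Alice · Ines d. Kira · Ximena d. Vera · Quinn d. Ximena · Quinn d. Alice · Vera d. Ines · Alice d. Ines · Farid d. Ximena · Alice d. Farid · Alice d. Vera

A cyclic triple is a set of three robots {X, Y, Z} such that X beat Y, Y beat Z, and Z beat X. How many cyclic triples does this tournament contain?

Win totals: Alice 6, Ines 2, Diego 0, Quinn 8, Farid 5, Ximena 4, Jamal 7, Kira 1, Vera 3.
A robot with w wins dominates both others in C(w,2) triples; summing gives 15 + 1 + 0 + 28 + 10 + 6 + 21 + 0 + 3 = 84 transitive triples.
Total triples C(9,3) = 84, so cyclic triples = 84 − 84 = 0.

0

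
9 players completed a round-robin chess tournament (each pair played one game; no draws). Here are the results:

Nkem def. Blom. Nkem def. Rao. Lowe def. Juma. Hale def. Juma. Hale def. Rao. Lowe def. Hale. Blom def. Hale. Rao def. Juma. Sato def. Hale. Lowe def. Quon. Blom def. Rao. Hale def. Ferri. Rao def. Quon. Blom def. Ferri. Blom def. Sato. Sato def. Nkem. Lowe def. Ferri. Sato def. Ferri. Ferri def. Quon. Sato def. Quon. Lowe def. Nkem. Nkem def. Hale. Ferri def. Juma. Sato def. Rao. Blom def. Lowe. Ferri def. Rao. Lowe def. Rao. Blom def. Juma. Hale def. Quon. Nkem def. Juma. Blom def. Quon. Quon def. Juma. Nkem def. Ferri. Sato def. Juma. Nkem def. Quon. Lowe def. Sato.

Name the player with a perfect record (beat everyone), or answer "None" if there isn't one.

None

Highest win total is Lowe with 7 (out of 8 possible).
Lowe lost to Blom, so no player went undefeated.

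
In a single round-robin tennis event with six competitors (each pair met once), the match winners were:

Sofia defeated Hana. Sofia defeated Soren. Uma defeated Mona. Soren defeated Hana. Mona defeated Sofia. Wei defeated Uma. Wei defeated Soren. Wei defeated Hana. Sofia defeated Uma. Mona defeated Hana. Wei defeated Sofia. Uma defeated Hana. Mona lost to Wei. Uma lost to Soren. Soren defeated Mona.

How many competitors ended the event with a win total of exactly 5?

Win totals: Wei 5, Hana 0, Soren 3, Uma 2, Sofia 3, Mona 2.
Exactly 5: Wei — 1 competitor.

1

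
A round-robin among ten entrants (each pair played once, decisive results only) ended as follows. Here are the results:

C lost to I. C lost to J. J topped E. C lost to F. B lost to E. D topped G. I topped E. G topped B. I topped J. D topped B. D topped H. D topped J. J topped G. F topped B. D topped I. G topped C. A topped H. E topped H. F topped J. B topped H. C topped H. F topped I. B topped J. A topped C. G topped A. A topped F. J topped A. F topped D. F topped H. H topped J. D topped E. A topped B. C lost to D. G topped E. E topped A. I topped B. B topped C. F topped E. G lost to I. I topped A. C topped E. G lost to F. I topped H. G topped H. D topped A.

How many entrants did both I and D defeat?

7

I beat: A, B, C, E, G, H, J.
D beat: A, B, C, E, G, H, I, J.
Both beat: A, B, C, E, G, H, J — 7.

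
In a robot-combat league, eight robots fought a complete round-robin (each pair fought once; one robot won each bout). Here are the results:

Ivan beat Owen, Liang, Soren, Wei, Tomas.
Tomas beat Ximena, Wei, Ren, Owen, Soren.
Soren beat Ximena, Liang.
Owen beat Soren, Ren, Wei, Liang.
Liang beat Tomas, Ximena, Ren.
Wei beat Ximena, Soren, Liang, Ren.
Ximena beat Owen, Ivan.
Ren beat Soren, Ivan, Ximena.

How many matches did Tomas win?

5

Tomas' results: beat Ren, Wei, Owen, Ximena, Soren; lost to Liang, Ivan.
That is 5 wins.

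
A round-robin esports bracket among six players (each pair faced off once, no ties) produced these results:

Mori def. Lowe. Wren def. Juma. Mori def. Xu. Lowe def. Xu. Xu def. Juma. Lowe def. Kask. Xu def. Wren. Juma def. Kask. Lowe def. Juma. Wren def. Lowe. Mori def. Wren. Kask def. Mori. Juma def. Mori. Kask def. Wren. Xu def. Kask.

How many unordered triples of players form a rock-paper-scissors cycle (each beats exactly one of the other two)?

8

Win totals: Wren 2, Mori 3, Kask 2, Xu 3, Juma 2, Lowe 3.
A player with w wins dominates both others in C(w,2) triples; summing gives 1 + 3 + 1 + 3 + 1 + 3 = 12 transitive triples.
Total triples C(6,3) = 20, so cyclic triples = 20 − 12 = 8.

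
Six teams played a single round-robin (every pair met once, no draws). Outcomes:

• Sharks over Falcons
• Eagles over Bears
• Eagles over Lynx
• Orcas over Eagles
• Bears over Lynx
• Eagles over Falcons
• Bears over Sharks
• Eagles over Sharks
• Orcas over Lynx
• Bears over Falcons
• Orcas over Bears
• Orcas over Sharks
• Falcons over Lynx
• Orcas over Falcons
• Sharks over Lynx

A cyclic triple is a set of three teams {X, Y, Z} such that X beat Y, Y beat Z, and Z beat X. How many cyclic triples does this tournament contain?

0

Win totals: Sharks 2, Lynx 0, Falcons 1, Eagles 4, Bears 3, Orcas 5.
A team with w wins dominates both others in C(w,2) triples; summing gives 1 + 0 + 0 + 6 + 3 + 10 = 20 transitive triples.
Total triples C(6,3) = 20, so cyclic triples = 20 − 20 = 0.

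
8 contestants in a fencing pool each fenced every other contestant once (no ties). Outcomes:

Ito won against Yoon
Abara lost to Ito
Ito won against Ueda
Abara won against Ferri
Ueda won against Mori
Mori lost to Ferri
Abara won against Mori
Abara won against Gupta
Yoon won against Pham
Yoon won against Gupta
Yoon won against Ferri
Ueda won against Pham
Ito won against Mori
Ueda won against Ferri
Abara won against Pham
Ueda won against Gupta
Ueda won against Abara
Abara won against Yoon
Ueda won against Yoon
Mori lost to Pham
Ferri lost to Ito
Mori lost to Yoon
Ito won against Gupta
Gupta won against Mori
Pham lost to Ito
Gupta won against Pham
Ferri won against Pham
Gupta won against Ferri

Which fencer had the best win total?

Win totals: Abara 5, Yoon 4, Mori 0, Pham 1, Ferri 2, Ueda 6, Ito 7, Gupta 3.
Ito leads with 7 wins (next highest: 6).

Ito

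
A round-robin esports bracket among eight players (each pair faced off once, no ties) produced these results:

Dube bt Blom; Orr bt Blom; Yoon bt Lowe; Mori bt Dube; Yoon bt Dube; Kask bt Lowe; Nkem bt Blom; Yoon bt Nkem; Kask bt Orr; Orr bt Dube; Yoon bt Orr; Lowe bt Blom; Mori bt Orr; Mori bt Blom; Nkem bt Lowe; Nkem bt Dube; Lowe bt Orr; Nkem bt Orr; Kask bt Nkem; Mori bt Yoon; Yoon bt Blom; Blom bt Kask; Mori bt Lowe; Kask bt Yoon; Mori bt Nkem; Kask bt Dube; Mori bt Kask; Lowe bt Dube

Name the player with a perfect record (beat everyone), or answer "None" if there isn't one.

Mori has 7 wins out of 7 opponents — a perfect record.

Mori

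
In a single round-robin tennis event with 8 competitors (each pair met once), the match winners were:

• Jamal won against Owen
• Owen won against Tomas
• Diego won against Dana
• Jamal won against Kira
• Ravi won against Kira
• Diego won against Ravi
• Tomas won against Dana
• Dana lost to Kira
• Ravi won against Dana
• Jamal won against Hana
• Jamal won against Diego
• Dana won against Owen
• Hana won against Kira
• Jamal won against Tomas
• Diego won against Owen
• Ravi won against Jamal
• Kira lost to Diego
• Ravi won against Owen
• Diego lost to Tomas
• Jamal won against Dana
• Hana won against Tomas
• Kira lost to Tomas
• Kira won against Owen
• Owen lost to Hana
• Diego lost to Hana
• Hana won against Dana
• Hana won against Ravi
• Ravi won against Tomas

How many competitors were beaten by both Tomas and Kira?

1

Tomas beat: Dana, Kira, Diego.
Kira beat: Dana, Owen.
Both beat: Dana — 1.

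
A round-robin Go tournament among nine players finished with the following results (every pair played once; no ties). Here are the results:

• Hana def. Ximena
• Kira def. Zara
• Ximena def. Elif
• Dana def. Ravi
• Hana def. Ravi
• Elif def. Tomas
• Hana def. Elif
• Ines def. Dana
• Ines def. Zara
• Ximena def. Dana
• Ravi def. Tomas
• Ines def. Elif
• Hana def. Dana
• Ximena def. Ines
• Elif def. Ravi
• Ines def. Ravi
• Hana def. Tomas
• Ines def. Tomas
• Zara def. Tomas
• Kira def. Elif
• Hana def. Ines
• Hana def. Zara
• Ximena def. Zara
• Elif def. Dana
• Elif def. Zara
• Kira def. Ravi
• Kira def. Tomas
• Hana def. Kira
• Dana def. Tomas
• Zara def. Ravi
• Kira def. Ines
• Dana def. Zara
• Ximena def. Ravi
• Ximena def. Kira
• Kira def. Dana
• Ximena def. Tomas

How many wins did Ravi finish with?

1

Ravi's results: beat Tomas; lost to Dana, Hana, Kira, Zara, Ximena, Ines, Elif.
That is 1 win.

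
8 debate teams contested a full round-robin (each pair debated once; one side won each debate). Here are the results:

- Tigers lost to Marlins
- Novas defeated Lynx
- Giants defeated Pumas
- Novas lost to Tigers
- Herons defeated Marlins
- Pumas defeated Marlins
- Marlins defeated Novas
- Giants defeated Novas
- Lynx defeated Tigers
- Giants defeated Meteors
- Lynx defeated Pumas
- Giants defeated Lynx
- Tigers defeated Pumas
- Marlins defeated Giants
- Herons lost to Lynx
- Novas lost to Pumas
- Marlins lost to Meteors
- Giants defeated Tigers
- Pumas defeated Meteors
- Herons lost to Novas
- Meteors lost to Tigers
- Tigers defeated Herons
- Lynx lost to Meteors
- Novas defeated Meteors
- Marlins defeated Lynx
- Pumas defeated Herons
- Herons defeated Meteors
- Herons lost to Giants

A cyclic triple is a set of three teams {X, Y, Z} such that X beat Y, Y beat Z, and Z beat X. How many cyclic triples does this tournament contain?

Win totals: Herons 2, Tigers 4, Meteors 2, Lynx 3, Pumas 4, Novas 3, Marlins 4, Giants 6.
A team with w wins dominates both others in C(w,2) triples; summing gives 1 + 6 + 1 + 3 + 6 + 3 + 6 + 15 = 41 transitive triples.
Total triples C(8,3) = 56, so cyclic triples = 56 − 41 = 15.

15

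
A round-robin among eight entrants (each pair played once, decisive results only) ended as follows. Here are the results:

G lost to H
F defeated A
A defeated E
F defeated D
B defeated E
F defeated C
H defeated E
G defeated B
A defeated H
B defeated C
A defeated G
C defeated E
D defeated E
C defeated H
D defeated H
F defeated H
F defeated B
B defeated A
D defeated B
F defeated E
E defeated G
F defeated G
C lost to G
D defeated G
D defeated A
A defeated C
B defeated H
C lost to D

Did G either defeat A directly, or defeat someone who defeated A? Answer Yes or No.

G did not beat A directly.
G beat B, C. Of those, B beat A.

Yes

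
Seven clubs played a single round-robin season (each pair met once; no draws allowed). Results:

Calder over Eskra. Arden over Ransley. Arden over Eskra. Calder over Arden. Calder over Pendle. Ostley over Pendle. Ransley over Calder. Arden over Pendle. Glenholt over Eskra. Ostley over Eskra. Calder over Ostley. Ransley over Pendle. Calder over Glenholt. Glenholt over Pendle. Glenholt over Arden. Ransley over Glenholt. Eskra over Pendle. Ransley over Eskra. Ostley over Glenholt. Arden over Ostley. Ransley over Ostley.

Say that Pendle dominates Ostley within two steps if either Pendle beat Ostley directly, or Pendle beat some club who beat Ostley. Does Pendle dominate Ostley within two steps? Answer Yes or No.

Pendle did not beat Ostley directly.
Pendle beat no one, so there is no intermediate club.

No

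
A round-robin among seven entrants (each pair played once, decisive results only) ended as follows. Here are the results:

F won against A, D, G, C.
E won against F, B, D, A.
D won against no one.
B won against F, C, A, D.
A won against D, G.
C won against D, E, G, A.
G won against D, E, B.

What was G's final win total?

3

G's results: beat B, D, E; lost to A, C, F.
That is 3 wins.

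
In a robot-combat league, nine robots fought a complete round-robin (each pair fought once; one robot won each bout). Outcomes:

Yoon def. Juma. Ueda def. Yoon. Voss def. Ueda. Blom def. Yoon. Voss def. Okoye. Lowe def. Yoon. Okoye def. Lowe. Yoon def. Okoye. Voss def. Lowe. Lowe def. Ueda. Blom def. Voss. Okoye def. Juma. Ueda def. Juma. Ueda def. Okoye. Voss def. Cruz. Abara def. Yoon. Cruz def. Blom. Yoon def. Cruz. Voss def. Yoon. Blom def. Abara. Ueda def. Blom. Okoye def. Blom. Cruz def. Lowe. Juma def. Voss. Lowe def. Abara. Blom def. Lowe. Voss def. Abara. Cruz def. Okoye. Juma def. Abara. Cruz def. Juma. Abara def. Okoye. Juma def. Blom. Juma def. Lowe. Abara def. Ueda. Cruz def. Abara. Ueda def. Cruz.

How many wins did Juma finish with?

Juma's results: beat Abara, Blom, Voss, Lowe; lost to Ueda, Cruz, Yoon, Okoye.
That is 4 wins.

4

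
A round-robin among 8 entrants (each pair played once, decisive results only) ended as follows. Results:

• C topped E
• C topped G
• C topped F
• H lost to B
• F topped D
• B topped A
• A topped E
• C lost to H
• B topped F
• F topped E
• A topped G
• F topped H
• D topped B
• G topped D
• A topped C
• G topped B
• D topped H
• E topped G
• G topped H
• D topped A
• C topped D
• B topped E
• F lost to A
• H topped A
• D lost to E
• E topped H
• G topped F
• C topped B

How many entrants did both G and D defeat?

G beat: B, D, F, H.
D beat: A, B, H.
Both beat: B, H — 2.

2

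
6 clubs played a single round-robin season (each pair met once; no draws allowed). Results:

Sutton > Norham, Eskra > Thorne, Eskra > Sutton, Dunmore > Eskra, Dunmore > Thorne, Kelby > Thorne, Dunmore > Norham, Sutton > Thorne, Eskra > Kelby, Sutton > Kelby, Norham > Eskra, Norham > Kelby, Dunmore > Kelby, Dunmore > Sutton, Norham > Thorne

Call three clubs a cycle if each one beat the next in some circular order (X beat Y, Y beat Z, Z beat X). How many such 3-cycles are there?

Of the C(6,3) = 20 triples, the cyclic ones are: {Norham, Eskra, Sutton}.
That is 1.

1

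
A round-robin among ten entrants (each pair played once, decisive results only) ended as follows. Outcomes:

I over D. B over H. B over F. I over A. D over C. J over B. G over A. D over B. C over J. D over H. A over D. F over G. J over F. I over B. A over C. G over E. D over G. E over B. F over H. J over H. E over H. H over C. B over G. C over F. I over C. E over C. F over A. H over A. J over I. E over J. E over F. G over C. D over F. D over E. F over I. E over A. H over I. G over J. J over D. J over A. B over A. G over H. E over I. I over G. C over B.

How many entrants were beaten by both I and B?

2

I beat: A, B, C, D, G.
B beat: A, F, G, H.
Both beat: A, G — 2.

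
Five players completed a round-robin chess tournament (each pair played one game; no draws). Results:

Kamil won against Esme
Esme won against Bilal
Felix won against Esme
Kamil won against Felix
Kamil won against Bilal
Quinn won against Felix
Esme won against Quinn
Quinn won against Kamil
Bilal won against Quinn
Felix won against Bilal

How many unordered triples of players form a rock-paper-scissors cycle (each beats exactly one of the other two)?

4

Win totals: Quinn 2, Kamil 3, Felix 2, Esme 2, Bilal 1.
A player with w wins dominates both others in C(w,2) triples; summing gives 1 + 3 + 1 + 1 + 0 = 6 transitive triples.
Total triples C(5,3) = 10, so cyclic triples = 10 − 6 = 4.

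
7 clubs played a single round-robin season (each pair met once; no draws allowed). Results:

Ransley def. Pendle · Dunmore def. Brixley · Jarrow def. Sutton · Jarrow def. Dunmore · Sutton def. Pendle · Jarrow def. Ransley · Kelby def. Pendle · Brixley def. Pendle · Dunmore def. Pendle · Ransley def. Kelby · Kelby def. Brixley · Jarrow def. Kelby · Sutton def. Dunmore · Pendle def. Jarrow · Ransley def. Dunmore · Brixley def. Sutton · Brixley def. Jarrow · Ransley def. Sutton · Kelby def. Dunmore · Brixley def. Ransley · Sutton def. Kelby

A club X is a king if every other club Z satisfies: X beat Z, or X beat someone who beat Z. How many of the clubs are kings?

4

Dunmore cannot reach Kelby in two steps.
Ransley reaches everyone (king).
Sutton cannot reach Ransley in two steps.
Kelby reaches everyone (king).
Pendle cannot reach Brixley in two steps.
Jarrow reaches everyone (king).
Brixley reaches everyone (king).
Kings: Ransley, Kelby, Jarrow, Brixley — 4.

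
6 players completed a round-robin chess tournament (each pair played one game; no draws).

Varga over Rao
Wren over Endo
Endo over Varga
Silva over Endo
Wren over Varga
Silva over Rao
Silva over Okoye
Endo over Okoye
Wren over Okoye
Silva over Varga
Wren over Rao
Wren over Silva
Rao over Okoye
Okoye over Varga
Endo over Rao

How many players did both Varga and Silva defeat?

Varga beat: Rao.
Silva beat: Endo, Varga, Rao, Okoye.
Both beat: Rao — 1.

1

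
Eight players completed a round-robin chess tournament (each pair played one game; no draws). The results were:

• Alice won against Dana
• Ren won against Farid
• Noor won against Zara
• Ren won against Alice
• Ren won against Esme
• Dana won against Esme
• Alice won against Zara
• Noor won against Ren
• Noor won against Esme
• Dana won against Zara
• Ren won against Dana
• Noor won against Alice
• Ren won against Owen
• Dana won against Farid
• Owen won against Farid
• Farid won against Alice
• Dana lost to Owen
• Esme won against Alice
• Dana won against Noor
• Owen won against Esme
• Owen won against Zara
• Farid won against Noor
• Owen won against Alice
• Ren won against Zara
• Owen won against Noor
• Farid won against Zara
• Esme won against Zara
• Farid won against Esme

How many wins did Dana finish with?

Dana's results: beat Noor, Esme, Zara, Farid; lost to Owen, Ren, Alice.
That is 4 wins.

4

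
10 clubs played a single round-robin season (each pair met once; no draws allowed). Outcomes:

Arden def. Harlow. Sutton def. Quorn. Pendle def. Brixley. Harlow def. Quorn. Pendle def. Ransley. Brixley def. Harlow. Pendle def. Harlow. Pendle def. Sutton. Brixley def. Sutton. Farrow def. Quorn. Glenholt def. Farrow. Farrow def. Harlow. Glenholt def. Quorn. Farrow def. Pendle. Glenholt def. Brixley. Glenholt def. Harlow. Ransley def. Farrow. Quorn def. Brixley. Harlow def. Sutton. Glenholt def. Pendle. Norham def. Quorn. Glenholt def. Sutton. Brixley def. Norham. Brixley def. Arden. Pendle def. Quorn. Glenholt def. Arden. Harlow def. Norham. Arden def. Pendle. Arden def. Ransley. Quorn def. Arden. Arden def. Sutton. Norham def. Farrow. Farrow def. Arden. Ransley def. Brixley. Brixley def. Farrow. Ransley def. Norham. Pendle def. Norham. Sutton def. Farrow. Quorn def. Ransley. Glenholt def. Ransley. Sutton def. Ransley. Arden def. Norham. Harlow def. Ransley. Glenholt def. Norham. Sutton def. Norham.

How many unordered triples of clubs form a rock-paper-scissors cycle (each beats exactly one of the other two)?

Win totals: Brixley 5, Arden 5, Quorn 3, Farrow 4, Norham 2, Pendle 6, Sutton 4, Ransley 3, Glenholt 9, Harlow 4.
A club with w wins dominates both others in C(w,2) triples; summing gives 10 + 10 + 3 + 6 + 1 + 15 + 6 + 3 + 36 + 6 = 96 transitive triples.
Total triples C(10,3) = 120, so cyclic triples = 120 − 96 = 24.

24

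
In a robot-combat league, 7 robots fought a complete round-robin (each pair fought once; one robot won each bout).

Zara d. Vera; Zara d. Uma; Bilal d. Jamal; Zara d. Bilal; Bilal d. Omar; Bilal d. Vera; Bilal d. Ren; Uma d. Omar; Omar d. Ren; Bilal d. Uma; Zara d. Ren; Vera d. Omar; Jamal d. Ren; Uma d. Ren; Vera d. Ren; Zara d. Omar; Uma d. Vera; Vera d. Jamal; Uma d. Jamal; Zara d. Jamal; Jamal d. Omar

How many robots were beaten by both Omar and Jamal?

1

Omar beat: Ren.
Jamal beat: Omar, Ren.
Both beat: Ren — 1.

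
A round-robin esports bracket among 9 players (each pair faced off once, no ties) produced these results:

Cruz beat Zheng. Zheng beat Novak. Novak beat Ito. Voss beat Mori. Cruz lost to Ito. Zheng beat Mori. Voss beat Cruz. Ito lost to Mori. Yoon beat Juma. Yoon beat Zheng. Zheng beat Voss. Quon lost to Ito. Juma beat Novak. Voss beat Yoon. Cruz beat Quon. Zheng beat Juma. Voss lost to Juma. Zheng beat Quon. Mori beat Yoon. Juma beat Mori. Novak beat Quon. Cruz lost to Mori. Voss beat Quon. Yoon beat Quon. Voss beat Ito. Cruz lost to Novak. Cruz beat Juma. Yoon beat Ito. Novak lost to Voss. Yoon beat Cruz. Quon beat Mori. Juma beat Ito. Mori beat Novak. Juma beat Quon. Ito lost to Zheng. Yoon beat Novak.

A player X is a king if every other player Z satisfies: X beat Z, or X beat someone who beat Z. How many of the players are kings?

3

Ito cannot reach Novak, Voss, Yoon in two steps.
Cruz cannot reach Yoon in two steps.
Novak cannot reach Voss, Yoon in two steps.
Mori cannot reach Voss in two steps.
Voss reaches everyone (king).
Juma cannot reach Zheng in two steps.
Quon cannot reach Voss, Juma, Zheng in two steps.
Zheng reaches everyone (king).
Yoon reaches everyone (king).
Kings: Voss, Zheng, Yoon — 3.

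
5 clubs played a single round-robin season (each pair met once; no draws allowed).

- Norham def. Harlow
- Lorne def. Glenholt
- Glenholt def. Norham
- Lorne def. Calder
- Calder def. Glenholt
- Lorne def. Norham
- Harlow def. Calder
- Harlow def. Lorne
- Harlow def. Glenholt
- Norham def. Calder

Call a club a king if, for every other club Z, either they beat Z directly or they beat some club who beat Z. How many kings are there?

Norham reaches everyone (king).
Lorne reaches everyone (king).
Calder cannot reach Lorne, Harlow in two steps.
Glenholt cannot reach Lorne in two steps.
Harlow reaches everyone (king).
Kings: Norham, Lorne, Harlow — 3.

3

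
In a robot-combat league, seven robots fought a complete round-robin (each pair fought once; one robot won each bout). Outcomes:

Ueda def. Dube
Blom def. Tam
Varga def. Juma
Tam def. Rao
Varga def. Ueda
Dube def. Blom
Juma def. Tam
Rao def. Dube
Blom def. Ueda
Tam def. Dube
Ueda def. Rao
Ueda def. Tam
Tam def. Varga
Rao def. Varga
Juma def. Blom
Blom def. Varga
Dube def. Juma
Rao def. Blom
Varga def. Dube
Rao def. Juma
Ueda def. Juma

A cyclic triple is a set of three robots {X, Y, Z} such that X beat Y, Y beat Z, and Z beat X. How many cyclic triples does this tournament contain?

Win totals: Blom 3, Dube 2, Juma 2, Ueda 4, Rao 4, Varga 3, Tam 3.
A robot with w wins dominates both others in C(w,2) triples; summing gives 3 + 1 + 1 + 6 + 6 + 3 + 3 = 23 transitive triples.
Total triples C(7,3) = 35, so cyclic triples = 35 − 23 = 12.

12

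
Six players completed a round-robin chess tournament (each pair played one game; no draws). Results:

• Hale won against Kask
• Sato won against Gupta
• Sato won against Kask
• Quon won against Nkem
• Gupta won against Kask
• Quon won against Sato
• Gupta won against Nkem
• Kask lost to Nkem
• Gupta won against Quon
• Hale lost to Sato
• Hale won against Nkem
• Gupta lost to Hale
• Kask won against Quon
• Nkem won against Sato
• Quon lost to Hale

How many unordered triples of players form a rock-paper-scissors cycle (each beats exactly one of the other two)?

6

Of the C(6,3) = 20 triples, the cyclic ones are: {Sato, Gupta, Nkem}; {Sato, Gupta, Quon}; {Sato, Nkem, Hale}; {Sato, Quon, Hale}; {Sato, Quon, Kask}; {Nkem, Quon, Kask}.
That is 6.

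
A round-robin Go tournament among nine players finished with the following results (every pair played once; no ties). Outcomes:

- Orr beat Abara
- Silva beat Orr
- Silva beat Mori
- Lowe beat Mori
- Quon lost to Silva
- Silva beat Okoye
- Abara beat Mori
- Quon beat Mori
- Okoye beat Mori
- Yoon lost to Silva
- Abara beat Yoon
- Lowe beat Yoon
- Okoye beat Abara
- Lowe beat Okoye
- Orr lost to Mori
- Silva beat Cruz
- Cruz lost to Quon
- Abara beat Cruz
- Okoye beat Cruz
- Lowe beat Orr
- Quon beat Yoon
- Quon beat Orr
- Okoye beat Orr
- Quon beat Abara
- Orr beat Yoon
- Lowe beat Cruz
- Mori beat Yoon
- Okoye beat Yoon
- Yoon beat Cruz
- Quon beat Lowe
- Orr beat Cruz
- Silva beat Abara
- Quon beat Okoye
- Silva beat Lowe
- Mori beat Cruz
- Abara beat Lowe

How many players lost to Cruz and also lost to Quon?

Cruz beat: no one.
Quon beat: Mori, Cruz, Orr, Abara, Lowe, Yoon, Okoye.
No one was beaten by both.

0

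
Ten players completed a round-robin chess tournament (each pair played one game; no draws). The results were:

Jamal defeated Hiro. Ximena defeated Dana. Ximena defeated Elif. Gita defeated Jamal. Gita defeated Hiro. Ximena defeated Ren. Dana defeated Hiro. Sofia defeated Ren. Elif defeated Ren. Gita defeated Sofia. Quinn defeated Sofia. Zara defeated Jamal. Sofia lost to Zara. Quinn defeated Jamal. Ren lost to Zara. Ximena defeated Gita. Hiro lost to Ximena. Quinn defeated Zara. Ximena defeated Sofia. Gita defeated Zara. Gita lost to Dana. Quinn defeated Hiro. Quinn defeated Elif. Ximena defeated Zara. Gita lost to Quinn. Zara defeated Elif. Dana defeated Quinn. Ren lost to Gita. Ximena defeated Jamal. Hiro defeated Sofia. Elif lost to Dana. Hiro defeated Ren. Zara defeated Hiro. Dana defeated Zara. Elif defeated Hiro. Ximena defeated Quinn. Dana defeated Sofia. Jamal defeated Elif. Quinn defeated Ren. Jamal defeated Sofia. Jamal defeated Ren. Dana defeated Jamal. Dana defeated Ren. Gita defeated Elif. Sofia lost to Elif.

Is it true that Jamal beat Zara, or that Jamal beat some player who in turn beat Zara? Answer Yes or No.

No

Jamal did not beat Zara directly.
Jamal beat Ren, Elif, Sofia, Hiro, but each of them lost to Zara. No two-step path.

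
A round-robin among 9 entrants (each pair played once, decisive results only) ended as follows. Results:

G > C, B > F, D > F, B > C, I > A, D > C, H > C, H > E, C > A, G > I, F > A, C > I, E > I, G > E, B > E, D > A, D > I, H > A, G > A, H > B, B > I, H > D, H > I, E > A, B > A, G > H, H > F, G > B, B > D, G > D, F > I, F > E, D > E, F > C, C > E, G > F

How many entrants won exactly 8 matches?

1

Win totals: A 0, B 6, C 3, D 5, E 2, F 4, G 8, H 7, I 1.
Exactly 8: G — 1 entrant.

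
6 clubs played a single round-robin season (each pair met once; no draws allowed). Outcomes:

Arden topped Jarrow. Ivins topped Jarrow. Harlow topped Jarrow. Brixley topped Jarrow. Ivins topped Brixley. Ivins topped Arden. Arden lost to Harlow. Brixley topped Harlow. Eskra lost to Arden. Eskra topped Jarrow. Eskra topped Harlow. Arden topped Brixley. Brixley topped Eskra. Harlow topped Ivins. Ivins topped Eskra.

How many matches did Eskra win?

Eskra's results: beat Jarrow, Harlow; lost to Ivins, Arden, Brixley.
That is 2 wins.

2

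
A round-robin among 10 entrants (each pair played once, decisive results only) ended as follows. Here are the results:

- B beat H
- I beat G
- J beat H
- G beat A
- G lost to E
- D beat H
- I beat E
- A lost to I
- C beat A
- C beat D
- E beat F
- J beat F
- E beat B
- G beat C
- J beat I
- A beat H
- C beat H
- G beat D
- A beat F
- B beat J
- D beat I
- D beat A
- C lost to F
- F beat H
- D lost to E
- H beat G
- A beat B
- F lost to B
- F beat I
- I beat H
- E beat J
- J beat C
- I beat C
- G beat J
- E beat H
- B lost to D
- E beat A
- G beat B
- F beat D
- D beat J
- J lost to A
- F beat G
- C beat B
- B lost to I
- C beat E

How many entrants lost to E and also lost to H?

1

E beat: A, B, D, F, G, H, J.
H beat: G.
Both beat: G — 1.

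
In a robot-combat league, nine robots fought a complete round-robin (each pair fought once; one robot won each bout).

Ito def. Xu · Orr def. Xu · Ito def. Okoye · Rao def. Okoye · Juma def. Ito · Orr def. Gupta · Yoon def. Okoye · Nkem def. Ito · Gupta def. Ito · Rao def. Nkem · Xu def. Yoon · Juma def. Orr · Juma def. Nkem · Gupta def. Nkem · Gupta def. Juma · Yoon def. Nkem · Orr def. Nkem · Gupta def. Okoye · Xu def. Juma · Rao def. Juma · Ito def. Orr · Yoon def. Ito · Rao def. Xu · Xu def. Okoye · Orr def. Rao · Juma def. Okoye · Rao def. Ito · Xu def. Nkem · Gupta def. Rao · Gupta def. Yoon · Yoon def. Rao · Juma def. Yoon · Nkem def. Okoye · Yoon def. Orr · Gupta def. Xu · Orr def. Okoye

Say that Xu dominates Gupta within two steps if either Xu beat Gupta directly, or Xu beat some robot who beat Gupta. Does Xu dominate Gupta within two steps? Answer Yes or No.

No

Xu did not beat Gupta directly.
Xu beat Yoon, Nkem, Okoye, Juma, but each of them lost to Gupta. No two-step path.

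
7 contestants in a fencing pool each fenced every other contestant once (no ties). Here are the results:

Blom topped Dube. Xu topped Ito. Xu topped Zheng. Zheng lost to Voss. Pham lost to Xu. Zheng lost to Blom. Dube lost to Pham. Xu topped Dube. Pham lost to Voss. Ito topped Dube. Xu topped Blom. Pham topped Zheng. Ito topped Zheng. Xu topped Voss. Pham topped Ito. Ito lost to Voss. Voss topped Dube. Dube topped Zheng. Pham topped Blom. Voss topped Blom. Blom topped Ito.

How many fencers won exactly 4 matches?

Win totals: Pham 4, Blom 3, Zheng 0, Dube 1, Ito 2, Voss 5, Xu 6.
Exactly 4: Pham — 1 fencer.

1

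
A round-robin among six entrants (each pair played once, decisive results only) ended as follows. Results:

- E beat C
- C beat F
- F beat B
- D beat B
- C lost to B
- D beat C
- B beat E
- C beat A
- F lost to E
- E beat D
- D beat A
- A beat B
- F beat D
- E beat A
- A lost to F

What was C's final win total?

2

C's results: beat A, F; lost to B, D, E.
That is 2 wins.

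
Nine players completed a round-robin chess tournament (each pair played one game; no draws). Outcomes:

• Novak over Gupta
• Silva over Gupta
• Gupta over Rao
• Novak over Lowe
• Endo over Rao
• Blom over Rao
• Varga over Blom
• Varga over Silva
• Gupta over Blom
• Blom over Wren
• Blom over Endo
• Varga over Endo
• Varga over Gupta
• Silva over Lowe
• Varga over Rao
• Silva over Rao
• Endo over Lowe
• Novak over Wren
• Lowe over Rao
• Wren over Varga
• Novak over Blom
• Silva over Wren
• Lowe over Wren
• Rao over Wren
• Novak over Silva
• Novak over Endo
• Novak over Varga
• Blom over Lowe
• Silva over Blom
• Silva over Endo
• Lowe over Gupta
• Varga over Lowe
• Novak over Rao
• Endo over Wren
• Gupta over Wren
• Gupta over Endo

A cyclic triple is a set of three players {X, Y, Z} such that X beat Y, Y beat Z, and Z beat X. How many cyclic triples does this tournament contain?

Win totals: Silva 6, Lowe 3, Rao 1, Blom 4, Endo 3, Gupta 4, Varga 6, Novak 8, Wren 1.
A player with w wins dominates both others in C(w,2) triples; summing gives 15 + 3 + 0 + 6 + 3 + 6 + 15 + 28 + 0 = 76 transitive triples.
Total triples C(9,3) = 84, so cyclic triples = 84 − 76 = 8.

8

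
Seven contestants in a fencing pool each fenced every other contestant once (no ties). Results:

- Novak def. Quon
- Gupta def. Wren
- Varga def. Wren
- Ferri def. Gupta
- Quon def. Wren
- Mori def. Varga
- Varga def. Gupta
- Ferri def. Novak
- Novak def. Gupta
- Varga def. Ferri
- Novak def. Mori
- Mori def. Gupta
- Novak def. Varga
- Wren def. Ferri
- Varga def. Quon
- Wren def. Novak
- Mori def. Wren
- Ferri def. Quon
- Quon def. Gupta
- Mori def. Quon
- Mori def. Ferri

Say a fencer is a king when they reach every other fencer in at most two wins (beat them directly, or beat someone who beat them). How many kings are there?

Ferri reaches everyone (king).
Gupta cannot reach Mori, Varga, Quon in two steps.
Wren reaches everyone (king).
Novak reaches everyone (king).
Mori reaches everyone (king).
Varga cannot reach Mori in two steps.
Quon cannot reach Mori, Varga in two steps.
Kings: Ferri, Wren, Novak, Mori — 4.

4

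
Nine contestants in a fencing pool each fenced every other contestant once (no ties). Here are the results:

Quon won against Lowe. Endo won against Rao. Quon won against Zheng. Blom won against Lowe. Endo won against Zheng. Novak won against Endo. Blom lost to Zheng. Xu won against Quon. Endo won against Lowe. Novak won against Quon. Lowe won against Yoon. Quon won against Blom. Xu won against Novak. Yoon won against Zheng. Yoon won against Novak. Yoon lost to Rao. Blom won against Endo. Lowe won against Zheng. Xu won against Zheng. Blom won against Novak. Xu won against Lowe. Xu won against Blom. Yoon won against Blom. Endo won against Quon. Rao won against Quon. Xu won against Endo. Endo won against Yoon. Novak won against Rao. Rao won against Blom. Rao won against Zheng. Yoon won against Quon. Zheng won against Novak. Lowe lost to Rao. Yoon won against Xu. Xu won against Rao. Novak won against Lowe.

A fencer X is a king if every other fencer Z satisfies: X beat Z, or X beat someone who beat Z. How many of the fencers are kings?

Rao reaches everyone (king).
Xu reaches everyone (king).
Endo reaches everyone (king).
Novak cannot reach Xu in two steps.
Lowe cannot reach Rao, Endo in two steps.
Yoon reaches everyone (king).
Quon cannot reach Rao, Xu in two steps.
Blom cannot reach Xu in two steps.
Zheng cannot reach Xu, Yoon in two steps.
Kings: Rao, Xu, Endo, Yoon — 4.

4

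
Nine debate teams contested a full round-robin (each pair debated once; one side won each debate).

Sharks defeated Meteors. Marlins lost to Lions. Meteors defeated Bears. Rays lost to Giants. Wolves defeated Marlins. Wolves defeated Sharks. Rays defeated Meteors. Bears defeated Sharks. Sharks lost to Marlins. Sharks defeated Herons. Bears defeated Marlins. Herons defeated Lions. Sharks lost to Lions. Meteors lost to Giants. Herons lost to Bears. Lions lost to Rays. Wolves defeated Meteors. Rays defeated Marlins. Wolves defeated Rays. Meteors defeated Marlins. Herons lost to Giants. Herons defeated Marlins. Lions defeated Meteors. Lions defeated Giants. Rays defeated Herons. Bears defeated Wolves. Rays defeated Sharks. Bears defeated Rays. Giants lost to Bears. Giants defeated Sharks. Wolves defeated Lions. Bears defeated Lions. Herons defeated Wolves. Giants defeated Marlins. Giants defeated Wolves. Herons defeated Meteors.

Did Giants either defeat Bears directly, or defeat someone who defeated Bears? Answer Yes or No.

Yes

Giants did not beat Bears directly.
Giants beat Sharks, Rays, Wolves, Herons, Meteors, Marlins. Of those, Meteors beat Bears.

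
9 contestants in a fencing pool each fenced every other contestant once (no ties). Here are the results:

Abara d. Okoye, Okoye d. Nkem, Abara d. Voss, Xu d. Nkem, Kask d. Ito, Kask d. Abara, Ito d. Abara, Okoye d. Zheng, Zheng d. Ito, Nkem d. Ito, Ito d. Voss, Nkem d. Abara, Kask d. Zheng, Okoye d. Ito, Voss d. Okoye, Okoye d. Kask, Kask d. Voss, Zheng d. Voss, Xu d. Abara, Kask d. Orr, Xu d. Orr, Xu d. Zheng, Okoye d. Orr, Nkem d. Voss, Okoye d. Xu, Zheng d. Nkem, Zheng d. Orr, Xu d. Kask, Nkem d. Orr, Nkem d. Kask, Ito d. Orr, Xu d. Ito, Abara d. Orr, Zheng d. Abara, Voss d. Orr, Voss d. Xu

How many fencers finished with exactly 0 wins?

Win totals: Kask 5, Ito 3, Voss 3, Xu 6, Zheng 5, Okoye 6, Nkem 5, Abara 3, Orr 0.
Exactly 0: Orr — 1 fencer.

1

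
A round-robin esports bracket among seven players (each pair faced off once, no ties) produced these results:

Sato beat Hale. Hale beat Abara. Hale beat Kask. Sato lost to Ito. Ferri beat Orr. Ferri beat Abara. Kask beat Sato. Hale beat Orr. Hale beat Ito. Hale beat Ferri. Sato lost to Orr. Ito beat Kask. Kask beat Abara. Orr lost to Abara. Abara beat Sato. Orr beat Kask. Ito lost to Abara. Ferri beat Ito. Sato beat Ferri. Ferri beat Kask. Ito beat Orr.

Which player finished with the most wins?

Hale

Win totals: Kask 2, Hale 5, Ferri 4, Orr 2, Sato 2, Abara 3, Ito 3.
Hale leads with 5 wins (next highest: 4).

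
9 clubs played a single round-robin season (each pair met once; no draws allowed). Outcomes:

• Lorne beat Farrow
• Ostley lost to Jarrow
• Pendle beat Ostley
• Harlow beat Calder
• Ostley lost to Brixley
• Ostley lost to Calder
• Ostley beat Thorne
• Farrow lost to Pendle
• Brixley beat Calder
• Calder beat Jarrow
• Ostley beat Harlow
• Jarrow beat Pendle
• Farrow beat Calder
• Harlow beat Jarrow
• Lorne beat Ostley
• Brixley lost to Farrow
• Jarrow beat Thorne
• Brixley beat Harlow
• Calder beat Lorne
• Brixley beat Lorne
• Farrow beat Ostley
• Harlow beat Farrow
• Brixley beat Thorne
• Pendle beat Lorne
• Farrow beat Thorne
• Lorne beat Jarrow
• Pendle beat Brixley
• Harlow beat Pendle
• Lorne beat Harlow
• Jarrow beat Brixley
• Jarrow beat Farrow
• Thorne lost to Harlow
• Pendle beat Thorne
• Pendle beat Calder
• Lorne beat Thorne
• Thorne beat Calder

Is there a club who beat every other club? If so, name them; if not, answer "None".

None

Highest win total is Pendle with 6 (out of 8 possible).
Pendle lost to Jarrow, Harlow, so no club went undefeated.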